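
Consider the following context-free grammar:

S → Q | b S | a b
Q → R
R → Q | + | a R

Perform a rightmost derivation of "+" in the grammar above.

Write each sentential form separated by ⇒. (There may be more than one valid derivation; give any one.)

S ⇒ Q ⇒ R ⇒ +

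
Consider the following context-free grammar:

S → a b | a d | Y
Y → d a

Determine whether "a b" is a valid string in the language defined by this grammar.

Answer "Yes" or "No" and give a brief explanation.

Yes - a valid derivation exists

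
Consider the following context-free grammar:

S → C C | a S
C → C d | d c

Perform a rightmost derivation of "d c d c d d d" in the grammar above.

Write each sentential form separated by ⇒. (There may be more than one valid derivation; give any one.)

S ⇒ C C ⇒ C C d ⇒ C C d d ⇒ C C d d d ⇒ C d c d d d ⇒ d c d c d d d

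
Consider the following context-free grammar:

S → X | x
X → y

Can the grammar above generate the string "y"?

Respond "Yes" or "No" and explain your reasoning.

Yes - a valid derivation exists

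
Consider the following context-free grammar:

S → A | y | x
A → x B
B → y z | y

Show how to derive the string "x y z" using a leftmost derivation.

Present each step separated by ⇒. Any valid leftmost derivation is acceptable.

S ⇒ A ⇒ x B ⇒ x y z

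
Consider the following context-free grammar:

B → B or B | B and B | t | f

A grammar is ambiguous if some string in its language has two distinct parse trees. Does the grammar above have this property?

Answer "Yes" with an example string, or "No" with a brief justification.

Yes - the string 't and f and t or t' has two distinct parse trees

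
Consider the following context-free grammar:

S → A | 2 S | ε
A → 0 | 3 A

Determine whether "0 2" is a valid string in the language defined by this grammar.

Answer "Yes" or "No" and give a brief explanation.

No - no valid derivation exists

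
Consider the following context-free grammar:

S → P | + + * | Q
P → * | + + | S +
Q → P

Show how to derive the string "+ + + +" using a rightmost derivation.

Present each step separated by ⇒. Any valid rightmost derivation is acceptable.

S ⇒ P ⇒ S + ⇒ P + ⇒ S + + ⇒ P + + ⇒ + + + +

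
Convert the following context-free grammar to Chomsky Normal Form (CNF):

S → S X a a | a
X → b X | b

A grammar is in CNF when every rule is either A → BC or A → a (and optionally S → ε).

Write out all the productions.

TA → a; S → a; TB → b; X → b; S → S X0; X0 → X X1; X1 → TA TA; X → TB X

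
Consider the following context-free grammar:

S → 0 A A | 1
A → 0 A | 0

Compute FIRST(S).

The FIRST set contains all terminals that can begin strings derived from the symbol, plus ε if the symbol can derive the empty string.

We compute FIRST(S) using the standard algorithm.
FIRST(A) = {0}
FIRST(S) = {0, 1}
Therefore, FIRST(S) = {0, 1}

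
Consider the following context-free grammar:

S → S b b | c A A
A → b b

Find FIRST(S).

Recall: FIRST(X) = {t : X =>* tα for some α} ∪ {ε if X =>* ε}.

We compute FIRST(S) using the standard algorithm.
FIRST(A) = {b}
FIRST(S) = {c}
Therefore, FIRST(S) = {c}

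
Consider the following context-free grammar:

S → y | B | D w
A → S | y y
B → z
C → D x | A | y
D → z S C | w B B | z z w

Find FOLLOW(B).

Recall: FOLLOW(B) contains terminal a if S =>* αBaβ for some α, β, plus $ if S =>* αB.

We compute FOLLOW(B) using the standard algorithm.
FOLLOW(S) starts with {$}.
FIRST(A) = {w, y, z}
FIRST(B) = {z}
FIRST(C) = {w, y, z}
FIRST(D) = {w, z}
FIRST(S) = {w, y, z}
FOLLOW(A) = {w, x}
FOLLOW(B) = {$, w, x, y, z}
FOLLOW(C) = {w, x}
FOLLOW(D) = {w, x}
FOLLOW(S) = {$, w, x, y, z}
Therefore, FOLLOW(B) = {$, w, x, y, z}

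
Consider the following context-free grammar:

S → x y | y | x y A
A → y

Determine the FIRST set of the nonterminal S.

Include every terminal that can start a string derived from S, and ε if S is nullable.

We compute FIRST(S) using the standard algorithm.
FIRST(A) = {y}
FIRST(S) = {x, y}
Therefore, FIRST(S) = {x, y}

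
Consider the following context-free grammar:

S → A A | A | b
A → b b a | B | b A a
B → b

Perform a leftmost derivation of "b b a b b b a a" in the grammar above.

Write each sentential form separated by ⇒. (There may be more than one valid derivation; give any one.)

S ⇒ A A ⇒ b b a A ⇒ b b a b A a ⇒ b b a b b b a a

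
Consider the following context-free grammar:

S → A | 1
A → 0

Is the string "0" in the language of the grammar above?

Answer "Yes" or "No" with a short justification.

Yes - a valid derivation exists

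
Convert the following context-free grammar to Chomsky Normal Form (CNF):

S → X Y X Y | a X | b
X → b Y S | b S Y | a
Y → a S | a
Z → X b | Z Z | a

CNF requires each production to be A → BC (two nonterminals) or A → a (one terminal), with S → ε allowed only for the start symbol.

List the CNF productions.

TA → a; S → b; TB → b; X → a; Y → a; Z → a; S → X X0; X0 → Y X1; X1 → X Y; S → TA X; X → TB X2; X2 → Y S; X → TB X3; X3 → S Y; Y → TA S; Z → X TB; Z → Z Z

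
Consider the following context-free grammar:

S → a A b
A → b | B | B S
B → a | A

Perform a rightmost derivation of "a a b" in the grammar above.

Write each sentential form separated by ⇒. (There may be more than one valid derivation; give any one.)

S ⇒ a A b ⇒ a B b ⇒ a a b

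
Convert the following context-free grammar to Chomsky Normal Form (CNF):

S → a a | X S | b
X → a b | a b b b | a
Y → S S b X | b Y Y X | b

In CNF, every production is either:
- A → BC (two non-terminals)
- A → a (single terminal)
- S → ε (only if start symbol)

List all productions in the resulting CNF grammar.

TA → a; S → b; TB → b; X → a; Y → b; S → TA TA; S → X S; X → TA TB; X → TA X0; X0 → TB X1; X1 → TB TB; Y → S X2; X2 → S X3; X3 → TB X; Y → TB X4; X4 → Y X5; X5 → Y X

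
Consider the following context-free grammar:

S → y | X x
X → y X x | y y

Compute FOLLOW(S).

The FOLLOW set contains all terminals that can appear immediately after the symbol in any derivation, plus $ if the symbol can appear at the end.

We compute FOLLOW(S) using the standard algorithm.
FOLLOW(S) starts with {$}.
FIRST(S) = {y}
FIRST(X) = {y}
FOLLOW(S) = {$}
FOLLOW(X) = {x}
Therefore, FOLLOW(S) = {$}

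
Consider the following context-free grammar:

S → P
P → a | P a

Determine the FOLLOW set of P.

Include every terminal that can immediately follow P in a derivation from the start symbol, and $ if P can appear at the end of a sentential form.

We compute FOLLOW(P) using the standard algorithm.
FOLLOW(S) starts with {$}.
FIRST(P) = {a}
FIRST(S) = {a}
FOLLOW(P) = {$, a}
FOLLOW(S) = {$}
Therefore, FOLLOW(P) = {$, a}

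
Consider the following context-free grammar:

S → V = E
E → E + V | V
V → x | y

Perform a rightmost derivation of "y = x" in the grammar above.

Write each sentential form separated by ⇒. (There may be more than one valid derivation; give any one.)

S ⇒ V = E ⇒ V = V ⇒ V = x ⇒ y = x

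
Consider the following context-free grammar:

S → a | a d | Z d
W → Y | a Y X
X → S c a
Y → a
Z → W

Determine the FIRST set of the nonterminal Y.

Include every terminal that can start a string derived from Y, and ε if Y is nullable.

We compute FIRST(Y) using the standard algorithm.
FIRST(S) = {a}
FIRST(W) = {a}
FIRST(X) = {a}
FIRST(Y) = {a}
FIRST(Z) = {a}
Therefore, FIRST(Y) = {a}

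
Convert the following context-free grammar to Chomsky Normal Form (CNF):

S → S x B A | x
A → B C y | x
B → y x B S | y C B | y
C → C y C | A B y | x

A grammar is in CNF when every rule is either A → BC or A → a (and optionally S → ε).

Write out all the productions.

TX → x; S → x; TY → y; A → x; B → y; C → x; S → S X0; X0 → TX X1; X1 → B A; A → B X2; X2 → C TY; B → TY X3; X3 → TX X4; X4 → B S; B → TY X5; X5 → C B; C → C X6; X6 → TY C; C → A X7; X7 → B TY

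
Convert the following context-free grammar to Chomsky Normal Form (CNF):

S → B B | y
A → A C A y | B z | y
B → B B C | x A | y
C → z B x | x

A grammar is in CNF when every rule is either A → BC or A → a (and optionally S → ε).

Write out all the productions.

S → y; TY → y; TZ → z; A → y; TX → x; B → y; C → x; S → B B; A → A X0; X0 → C X1; X1 → A TY; A → B TZ; B → B X2; X2 → B C; B → TX A; C → TZ X3; X3 → B TX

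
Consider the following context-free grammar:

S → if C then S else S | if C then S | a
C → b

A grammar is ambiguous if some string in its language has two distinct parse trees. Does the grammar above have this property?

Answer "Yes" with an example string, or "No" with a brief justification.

Yes - the string 'if b then a else if b then if b then a else a' has two distinct parse trees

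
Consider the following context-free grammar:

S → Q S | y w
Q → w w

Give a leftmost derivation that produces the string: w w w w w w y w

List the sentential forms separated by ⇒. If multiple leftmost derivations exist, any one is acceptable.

S ⇒ Q S ⇒ w w S ⇒ w w Q S ⇒ w w w w S ⇒ w w w w Q S ⇒ w w w w w w S ⇒ w w w w w w y w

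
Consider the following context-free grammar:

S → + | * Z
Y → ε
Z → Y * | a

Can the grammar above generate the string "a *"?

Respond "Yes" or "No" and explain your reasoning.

No - no valid derivation exists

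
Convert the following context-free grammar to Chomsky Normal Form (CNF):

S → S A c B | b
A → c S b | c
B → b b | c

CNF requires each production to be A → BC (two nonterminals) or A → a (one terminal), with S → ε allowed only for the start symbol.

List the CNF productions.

TC → c; S → b; TB → b; A → c; B → c; S → S X0; X0 → A X1; X1 → TC B; A → TC X2; X2 → S TB; B → TB TB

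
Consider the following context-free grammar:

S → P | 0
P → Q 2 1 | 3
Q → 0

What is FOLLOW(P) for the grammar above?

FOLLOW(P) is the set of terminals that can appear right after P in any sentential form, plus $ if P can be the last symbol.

We compute FOLLOW(P) using the standard algorithm.
FOLLOW(S) starts with {$}.
FIRST(P) = {0, 3}
FIRST(Q) = {0}
FIRST(S) = {0, 3}
FOLLOW(P) = {$}
FOLLOW(Q) = {2}
FOLLOW(S) = {$}
Therefore, FOLLOW(P) = {$}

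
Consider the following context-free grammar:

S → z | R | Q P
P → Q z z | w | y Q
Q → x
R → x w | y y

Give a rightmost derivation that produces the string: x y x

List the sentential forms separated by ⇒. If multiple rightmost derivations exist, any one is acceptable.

S ⇒ Q P ⇒ Q y Q ⇒ Q y x ⇒ x y x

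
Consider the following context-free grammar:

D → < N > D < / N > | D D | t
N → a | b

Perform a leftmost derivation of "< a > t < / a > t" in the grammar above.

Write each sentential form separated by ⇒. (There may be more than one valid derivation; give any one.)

D ⇒ D D ⇒ < N > D < / N > D ⇒ < a > D < / N > D ⇒ < a > t < / N > D ⇒ < a > t < / a > D ⇒ < a > t < / a > t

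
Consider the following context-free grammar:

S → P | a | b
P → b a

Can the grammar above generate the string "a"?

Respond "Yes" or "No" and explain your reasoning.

Yes - a valid derivation exists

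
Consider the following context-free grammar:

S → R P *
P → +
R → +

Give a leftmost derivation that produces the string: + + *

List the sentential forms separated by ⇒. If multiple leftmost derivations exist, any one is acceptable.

S ⇒ R P * ⇒ + P * ⇒ + + *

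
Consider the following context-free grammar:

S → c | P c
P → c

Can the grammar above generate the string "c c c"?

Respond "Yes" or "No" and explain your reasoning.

No - no valid derivation exists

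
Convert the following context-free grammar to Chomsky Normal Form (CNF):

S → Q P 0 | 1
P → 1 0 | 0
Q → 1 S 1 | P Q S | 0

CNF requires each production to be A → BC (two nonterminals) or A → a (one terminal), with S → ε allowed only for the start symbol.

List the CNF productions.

T0 → 0; S → 1; T1 → 1; P → 0; Q → 0; S → Q X0; X0 → P T0; P → T1 T0; Q → T1 X1; X1 → S T1; Q → P X2; X2 → Q S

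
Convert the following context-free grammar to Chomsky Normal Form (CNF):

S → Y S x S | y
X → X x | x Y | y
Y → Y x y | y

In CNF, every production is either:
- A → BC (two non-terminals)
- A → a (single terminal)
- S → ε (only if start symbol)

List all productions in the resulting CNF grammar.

TX → x; S → y; X → y; TY → y; Y → y; S → Y X0; X0 → S X1; X1 → TX S; X → X TX; X → TX Y; Y → Y X2; X2 → TX TY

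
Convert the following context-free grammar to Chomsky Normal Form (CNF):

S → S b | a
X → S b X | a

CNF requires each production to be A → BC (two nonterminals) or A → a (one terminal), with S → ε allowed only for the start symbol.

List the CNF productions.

TB → b; S → a; X → a; S → S TB; X → S X0; X0 → TB X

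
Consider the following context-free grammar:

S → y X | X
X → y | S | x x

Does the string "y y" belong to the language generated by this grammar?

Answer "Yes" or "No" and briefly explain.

Yes - a valid derivation exists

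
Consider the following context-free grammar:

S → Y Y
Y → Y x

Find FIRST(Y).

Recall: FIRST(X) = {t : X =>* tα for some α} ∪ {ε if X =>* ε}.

We compute FIRST(Y) using the standard algorithm.
FIRST(S) = {}
FIRST(Y) = {}
Therefore, FIRST(Y) = {}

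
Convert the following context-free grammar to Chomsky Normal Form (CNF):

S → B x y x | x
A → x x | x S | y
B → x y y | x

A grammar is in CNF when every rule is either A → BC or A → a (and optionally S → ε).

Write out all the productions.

TX → x; TY → y; S → x; A → y; B → x; S → B X0; X0 → TX X1; X1 → TY TX; A → TX TX; A → TX S; B → TX X2; X2 → TY TY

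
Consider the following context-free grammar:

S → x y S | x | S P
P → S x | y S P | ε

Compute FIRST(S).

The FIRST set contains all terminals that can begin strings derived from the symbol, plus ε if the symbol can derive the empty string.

We compute FIRST(S) using the standard algorithm.
FIRST(P) = {x, y, ε}
FIRST(S) = {x}
Therefore, FIRST(S) = {x}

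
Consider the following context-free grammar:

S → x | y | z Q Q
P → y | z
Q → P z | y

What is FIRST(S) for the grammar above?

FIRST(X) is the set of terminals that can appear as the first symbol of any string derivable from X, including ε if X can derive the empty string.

We compute FIRST(S) using the standard algorithm.
FIRST(P) = {y, z}
FIRST(Q) = {y, z}
FIRST(S) = {x, y, z}
Therefore, FIRST(S) = {x, y, z}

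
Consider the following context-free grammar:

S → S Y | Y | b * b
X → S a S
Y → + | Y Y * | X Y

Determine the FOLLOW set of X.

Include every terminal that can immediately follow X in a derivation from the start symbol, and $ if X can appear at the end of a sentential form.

We compute FOLLOW(X) using the standard algorithm.
FOLLOW(S) starts with {$}.
FIRST(S) = {+, b}
FIRST(X) = {+, b}
FIRST(Y) = {+, b}
FOLLOW(S) = {$, +, a, b}
FOLLOW(X) = {+, b}
FOLLOW(Y) = {$, *, +, a, b}
Therefore, FOLLOW(X) = {+, b}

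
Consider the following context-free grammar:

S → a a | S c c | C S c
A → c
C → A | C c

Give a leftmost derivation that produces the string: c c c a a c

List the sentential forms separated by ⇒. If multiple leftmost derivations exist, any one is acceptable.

S ⇒ C S c ⇒ C c S c ⇒ C c c S c ⇒ A c c S c ⇒ c c c S c ⇒ c c c a a c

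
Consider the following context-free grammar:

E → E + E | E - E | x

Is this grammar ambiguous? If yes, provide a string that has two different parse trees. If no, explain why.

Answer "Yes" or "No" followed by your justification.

Yes - the string 'x + x - x - x' has two distinct leftmost derivations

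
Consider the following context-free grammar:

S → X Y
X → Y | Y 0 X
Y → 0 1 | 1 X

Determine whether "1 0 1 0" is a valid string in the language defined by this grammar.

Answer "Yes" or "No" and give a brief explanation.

No - no valid derivation exists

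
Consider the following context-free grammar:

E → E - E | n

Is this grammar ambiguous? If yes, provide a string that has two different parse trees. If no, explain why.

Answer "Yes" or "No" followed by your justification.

Yes - the string 'n - n - n' has two distinct leftmost derivations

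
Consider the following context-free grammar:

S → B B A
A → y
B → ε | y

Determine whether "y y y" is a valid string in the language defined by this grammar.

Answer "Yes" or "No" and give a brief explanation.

Yes - a valid derivation exists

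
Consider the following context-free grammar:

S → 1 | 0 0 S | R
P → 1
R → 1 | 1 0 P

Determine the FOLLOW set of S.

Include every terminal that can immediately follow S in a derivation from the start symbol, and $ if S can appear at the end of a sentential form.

We compute FOLLOW(S) using the standard algorithm.
FOLLOW(S) starts with {$}.
FIRST(P) = {1}
FIRST(R) = {1}
FIRST(S) = {0, 1}
FOLLOW(P) = {$}
FOLLOW(R) = {$}
FOLLOW(S) = {$}
Therefore, FOLLOW(S) = {$}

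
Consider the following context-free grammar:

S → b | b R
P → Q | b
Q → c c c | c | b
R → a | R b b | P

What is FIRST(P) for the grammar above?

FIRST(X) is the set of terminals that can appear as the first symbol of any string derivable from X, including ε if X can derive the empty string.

We compute FIRST(P) using the standard algorithm.
FIRST(P) = {b, c}
FIRST(Q) = {b, c}
FIRST(R) = {a, b, c}
FIRST(S) = {b}
Therefore, FIRST(P) = {b, c}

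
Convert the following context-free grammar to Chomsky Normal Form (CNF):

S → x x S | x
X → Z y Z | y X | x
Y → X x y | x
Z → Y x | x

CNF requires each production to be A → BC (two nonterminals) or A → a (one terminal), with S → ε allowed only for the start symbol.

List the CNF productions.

TX → x; S → x; TY → y; X → x; Y → x; Z → x; S → TX X0; X0 → TX S; X → Z X1; X1 → TY Z; X → TY X; Y → X X2; X2 → TX TY; Z → Y TX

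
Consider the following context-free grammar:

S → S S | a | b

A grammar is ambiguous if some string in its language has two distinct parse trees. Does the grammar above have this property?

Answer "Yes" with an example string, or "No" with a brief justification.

Yes - the string 'a b a a b' has two distinct parse trees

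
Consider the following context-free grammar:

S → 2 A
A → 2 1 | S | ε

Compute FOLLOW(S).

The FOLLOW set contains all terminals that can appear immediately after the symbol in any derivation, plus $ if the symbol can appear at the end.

We compute FOLLOW(S) using the standard algorithm.
FOLLOW(S) starts with {$}.
FIRST(A) = {2, ε}
FIRST(S) = {2}
FOLLOW(A) = {$}
FOLLOW(S) = {$}
Therefore, FOLLOW(S) = {$}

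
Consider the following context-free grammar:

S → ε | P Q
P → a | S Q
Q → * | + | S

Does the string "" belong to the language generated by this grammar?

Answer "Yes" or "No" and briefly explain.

Yes - a valid derivation exists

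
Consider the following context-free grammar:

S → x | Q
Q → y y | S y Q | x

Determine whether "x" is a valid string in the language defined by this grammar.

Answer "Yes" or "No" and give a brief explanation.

Yes - a valid derivation exists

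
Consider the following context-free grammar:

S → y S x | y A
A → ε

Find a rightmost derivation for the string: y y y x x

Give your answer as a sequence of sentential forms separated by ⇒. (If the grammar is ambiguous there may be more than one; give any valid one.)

S ⇒ y S x ⇒ y y S x x ⇒ y y y A x x ⇒ y y y x x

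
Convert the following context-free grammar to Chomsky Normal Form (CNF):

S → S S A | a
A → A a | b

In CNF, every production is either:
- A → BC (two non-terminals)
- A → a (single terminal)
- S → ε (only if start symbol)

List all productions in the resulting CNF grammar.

S → a; TA → a; A → b; S → S X0; X0 → S A; A → A TA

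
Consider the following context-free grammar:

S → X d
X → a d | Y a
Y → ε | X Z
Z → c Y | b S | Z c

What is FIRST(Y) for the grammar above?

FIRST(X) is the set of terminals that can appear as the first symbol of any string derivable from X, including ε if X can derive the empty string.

We compute FIRST(Y) using the standard algorithm.
FIRST(S) = {a}
FIRST(X) = {a}
FIRST(Y) = {a, ε}
FIRST(Z) = {b, c}
Therefore, FIRST(Y) = {a, ε}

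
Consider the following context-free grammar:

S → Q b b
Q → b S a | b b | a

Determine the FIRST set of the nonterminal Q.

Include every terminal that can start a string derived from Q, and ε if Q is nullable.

We compute FIRST(Q) using the standard algorithm.
FIRST(Q) = {a, b}
FIRST(S) = {a, b}
Therefore, FIRST(Q) = {a, b}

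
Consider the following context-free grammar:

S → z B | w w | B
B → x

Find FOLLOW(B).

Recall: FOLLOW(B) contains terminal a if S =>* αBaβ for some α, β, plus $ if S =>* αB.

We compute FOLLOW(B) using the standard algorithm.
FOLLOW(S) starts with {$}.
FIRST(B) = {x}
FIRST(S) = {w, x, z}
FOLLOW(B) = {$}
FOLLOW(S) = {$}
Therefore, FOLLOW(B) = {$}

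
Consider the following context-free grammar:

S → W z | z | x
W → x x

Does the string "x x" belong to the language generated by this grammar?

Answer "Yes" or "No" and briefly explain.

No - no valid derivation exists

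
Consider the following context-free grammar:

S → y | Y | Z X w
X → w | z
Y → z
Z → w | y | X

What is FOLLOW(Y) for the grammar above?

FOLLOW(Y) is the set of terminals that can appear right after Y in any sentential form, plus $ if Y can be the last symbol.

We compute FOLLOW(Y) using the standard algorithm.
FOLLOW(S) starts with {$}.
FIRST(S) = {w, y, z}
FIRST(X) = {w, z}
FIRST(Y) = {z}
FIRST(Z) = {w, y, z}
FOLLOW(S) = {$}
FOLLOW(X) = {w, z}
FOLLOW(Y) = {$}
FOLLOW(Z) = {w, z}
Therefore, FOLLOW(Y) = {$}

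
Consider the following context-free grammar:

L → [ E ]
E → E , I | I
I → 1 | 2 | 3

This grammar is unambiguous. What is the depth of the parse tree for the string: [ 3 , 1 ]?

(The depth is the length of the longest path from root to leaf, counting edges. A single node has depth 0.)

4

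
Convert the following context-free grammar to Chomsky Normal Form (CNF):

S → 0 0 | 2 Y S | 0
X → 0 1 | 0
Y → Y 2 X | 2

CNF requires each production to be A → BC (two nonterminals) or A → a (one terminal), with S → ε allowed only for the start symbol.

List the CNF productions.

T0 → 0; T2 → 2; S → 0; T1 → 1; X → 0; Y → 2; S → T0 T0; S → T2 X0; X0 → Y S; X → T0 T1; Y → Y X1; X1 → T2 X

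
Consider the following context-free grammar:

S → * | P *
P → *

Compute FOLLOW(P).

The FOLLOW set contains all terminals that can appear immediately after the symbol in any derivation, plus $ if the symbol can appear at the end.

We compute FOLLOW(P) using the standard algorithm.
FOLLOW(S) starts with {$}.
FIRST(P) = {*}
FIRST(S) = {*}
FOLLOW(P) = {*}
FOLLOW(S) = {$}
Therefore, FOLLOW(P) = {*}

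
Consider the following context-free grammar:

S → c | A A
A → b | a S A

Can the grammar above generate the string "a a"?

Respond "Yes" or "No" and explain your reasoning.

No - no valid derivation exists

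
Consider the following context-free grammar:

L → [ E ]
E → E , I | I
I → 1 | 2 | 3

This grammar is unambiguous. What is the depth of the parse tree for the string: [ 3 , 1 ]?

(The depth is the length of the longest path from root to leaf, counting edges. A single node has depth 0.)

4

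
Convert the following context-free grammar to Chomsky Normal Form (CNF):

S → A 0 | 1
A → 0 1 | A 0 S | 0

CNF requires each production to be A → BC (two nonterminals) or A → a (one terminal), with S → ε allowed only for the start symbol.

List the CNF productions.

T0 → 0; S → 1; T1 → 1; A → 0; S → A T0; A → T0 T1; A → A X0; X0 → T0 S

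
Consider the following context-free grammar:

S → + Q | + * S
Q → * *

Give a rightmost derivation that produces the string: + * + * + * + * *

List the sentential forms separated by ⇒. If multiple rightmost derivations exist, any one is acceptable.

S ⇒ + * S ⇒ + * + * S ⇒ + * + * + * S ⇒ + * + * + * + Q ⇒ + * + * + * + * *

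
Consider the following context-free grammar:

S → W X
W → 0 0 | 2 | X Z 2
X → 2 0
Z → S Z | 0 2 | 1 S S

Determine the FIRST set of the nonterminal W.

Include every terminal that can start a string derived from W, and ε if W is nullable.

We compute FIRST(W) using the standard algorithm.
FIRST(S) = {0, 2}
FIRST(W) = {0, 2}
FIRST(X) = {2}
FIRST(Z) = {0, 1, 2}
Therefore, FIRST(W) = {0, 2}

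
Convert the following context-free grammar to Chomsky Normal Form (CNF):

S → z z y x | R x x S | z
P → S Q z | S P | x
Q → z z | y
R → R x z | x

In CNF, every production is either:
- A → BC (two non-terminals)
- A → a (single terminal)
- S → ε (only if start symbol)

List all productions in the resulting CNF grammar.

TZ → z; TY → y; TX → x; S → z; P → x; Q → y; R → x; S → TZ X0; X0 → TZ X1; X1 → TY TX; S → R X2; X2 → TX X3; X3 → TX S; P → S X4; X4 → Q TZ; P → S P; Q → TZ TZ; R → R X5; X5 → TX TZ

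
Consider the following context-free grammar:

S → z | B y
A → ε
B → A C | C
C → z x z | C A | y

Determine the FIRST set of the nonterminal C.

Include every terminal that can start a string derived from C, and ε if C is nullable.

We compute FIRST(C) using the standard algorithm.
FIRST(A) = {ε}
FIRST(B) = {y, z}
FIRST(C) = {y, z}
FIRST(S) = {y, z}
Therefore, FIRST(C) = {y, z}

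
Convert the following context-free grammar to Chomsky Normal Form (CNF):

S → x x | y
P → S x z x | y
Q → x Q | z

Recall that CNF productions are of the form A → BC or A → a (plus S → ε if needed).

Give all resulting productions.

TX → x; S → y; TZ → z; P → y; Q → z; S → TX TX; P → S X0; X0 → TX X1; X1 → TZ TX; Q → TX Q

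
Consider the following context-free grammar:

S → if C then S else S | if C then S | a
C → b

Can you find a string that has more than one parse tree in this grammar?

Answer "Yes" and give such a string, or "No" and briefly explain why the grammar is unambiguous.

Yes - the string 'if b then if b then a else a' has two distinct parse trees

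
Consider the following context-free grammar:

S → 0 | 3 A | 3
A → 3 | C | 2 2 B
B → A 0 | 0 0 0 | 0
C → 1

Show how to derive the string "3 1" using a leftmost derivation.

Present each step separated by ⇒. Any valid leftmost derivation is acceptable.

S ⇒ 3 A ⇒ 3 C ⇒ 3 1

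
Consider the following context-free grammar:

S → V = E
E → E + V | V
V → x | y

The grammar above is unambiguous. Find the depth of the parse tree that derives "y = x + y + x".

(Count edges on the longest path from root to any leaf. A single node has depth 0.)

5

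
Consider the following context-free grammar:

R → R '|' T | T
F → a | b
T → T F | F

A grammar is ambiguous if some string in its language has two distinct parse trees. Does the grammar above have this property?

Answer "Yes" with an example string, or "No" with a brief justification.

No - the grammar is unambiguous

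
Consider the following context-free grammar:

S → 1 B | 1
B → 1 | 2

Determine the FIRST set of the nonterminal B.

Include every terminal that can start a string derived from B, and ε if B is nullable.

We compute FIRST(B) using the standard algorithm.
FIRST(B) = {1, 2}
FIRST(S) = {1}
Therefore, FIRST(B) = {1, 2}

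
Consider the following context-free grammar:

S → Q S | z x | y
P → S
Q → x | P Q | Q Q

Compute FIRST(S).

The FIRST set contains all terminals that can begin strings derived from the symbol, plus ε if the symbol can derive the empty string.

We compute FIRST(S) using the standard algorithm.
FIRST(P) = {x, y, z}
FIRST(Q) = {x, y, z}
FIRST(S) = {x, y, z}
Therefore, FIRST(S) = {x, y, z}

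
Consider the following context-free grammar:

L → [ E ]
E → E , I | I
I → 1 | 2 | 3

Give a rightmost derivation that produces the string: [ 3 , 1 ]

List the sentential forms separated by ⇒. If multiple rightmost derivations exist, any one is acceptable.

L ⇒ [ E ] ⇒ [ E , I ] ⇒ [ E , 1 ] ⇒ [ I , 1 ] ⇒ [ 3 , 1 ]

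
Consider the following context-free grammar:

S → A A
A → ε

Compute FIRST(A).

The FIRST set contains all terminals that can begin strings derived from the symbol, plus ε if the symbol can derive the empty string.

We compute FIRST(A) using the standard algorithm.
FIRST(A) = {ε}
FIRST(S) = {ε}
Therefore, FIRST(A) = {ε}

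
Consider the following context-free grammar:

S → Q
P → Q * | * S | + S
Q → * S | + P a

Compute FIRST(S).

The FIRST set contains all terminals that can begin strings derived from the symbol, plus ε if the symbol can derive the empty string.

We compute FIRST(S) using the standard algorithm.
FIRST(P) = {*, +}
FIRST(Q) = {*, +}
FIRST(S) = {*, +}
Therefore, FIRST(S) = {*, +}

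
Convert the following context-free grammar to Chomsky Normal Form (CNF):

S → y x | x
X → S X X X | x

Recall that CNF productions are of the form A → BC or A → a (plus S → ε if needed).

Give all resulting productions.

TY → y; TX → x; S → x; X → x; S → TY TX; X → S X0; X0 → X X1; X1 → X X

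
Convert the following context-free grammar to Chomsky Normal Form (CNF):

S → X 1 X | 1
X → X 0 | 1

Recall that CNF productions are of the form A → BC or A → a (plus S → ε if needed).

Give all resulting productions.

T1 → 1; S → 1; T0 → 0; X → 1; S → X X0; X0 → T1 X; X → X T0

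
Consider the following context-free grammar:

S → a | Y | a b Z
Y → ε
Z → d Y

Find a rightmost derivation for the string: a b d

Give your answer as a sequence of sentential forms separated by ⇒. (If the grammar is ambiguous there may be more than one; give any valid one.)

S ⇒ a b Z ⇒ a b d Y ⇒ a b d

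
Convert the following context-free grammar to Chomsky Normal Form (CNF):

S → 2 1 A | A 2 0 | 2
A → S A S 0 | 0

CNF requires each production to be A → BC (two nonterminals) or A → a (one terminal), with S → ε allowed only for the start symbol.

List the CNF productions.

T2 → 2; T1 → 1; T0 → 0; S → 2; A → 0; S → T2 X0; X0 → T1 A; S → A X1; X1 → T2 T0; A → S X2; X2 → A X3; X3 → S T0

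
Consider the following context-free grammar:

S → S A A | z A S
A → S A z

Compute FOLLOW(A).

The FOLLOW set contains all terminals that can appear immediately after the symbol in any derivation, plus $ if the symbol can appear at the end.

We compute FOLLOW(A) using the standard algorithm.
FOLLOW(S) starts with {$}.
FIRST(A) = {z}
FIRST(S) = {z}
FOLLOW(A) = {$, z}
FOLLOW(S) = {$, z}
Therefore, FOLLOW(A) = {$, z}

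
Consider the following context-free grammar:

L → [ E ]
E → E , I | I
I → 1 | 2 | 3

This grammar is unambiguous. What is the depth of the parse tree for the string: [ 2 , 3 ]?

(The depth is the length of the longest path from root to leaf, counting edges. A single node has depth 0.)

4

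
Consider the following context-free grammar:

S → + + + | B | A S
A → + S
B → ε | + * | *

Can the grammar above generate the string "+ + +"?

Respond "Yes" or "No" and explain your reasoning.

Yes - a valid derivation exists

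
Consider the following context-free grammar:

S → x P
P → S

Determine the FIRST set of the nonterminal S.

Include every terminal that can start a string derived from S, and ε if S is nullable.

We compute FIRST(S) using the standard algorithm.
FIRST(P) = {x}
FIRST(S) = {x}
Therefore, FIRST(S) = {x}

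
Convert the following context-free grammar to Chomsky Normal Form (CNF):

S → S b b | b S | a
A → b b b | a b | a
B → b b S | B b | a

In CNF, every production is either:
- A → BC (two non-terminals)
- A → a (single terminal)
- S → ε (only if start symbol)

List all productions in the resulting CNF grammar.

TB → b; S → a; TA → a; A → a; B → a; S → S X0; X0 → TB TB; S → TB S; A → TB X1; X1 → TB TB; A → TA TB; B → TB X2; X2 → TB S; B → B TB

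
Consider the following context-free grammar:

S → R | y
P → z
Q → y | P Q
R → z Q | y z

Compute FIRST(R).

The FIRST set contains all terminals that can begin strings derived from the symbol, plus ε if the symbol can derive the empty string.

We compute FIRST(R) using the standard algorithm.
FIRST(P) = {z}
FIRST(Q) = {y, z}
FIRST(R) = {y, z}
FIRST(S) = {y, z}
Therefore, FIRST(R) = {y, z}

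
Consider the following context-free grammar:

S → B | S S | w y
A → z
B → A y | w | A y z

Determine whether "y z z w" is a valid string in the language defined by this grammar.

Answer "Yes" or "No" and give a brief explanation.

No - no valid derivation exists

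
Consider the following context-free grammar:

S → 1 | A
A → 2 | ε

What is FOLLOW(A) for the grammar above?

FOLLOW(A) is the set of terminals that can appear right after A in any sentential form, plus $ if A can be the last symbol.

We compute FOLLOW(A) using the standard algorithm.
FOLLOW(S) starts with {$}.
FIRST(A) = {2, ε}
FIRST(S) = {1, 2, ε}
FOLLOW(A) = {$}
FOLLOW(S) = {$}
Therefore, FOLLOW(A) = {$}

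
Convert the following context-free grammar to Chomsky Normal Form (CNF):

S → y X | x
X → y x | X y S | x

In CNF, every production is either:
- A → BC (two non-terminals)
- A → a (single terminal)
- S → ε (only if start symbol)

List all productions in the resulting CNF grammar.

TY → y; S → x; TX → x; X → x; S → TY X; X → TY TX; X → X X0; X0 → TY S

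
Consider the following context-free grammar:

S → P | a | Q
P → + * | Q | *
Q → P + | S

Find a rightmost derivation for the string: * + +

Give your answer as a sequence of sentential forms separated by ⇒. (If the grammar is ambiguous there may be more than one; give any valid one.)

S ⇒ Q ⇒ P + ⇒ Q + ⇒ P + + ⇒ * + +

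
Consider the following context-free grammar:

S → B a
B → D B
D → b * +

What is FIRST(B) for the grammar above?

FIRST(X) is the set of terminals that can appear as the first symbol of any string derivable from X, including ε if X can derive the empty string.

We compute FIRST(B) using the standard algorithm.
FIRST(B) = {b}
FIRST(D) = {b}
FIRST(S) = {b}
Therefore, FIRST(B) = {b}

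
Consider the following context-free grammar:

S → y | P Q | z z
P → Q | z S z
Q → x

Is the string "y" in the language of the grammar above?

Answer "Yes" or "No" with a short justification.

Yes - a valid derivation exists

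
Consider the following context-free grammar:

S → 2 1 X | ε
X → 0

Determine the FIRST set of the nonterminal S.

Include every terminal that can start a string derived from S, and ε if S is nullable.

We compute FIRST(S) using the standard algorithm.
FIRST(S) = {2, ε}
FIRST(X) = {0}
Therefore, FIRST(S) = {2, ε}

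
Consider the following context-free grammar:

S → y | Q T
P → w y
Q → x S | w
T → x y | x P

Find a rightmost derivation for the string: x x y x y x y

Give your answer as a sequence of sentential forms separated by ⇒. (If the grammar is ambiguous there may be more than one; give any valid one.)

S ⇒ Q T ⇒ Q x y ⇒ x S x y ⇒ x Q T x y ⇒ x Q x y x y ⇒ x x S x y x y ⇒ x x y x y x y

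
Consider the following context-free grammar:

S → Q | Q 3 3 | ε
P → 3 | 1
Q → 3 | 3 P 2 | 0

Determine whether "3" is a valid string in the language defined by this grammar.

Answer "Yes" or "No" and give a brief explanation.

Yes - a valid derivation exists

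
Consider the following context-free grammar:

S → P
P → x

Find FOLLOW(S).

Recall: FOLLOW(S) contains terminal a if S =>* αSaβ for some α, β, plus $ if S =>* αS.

We compute FOLLOW(S) using the standard algorithm.
FOLLOW(S) starts with {$}.
FIRST(P) = {x}
FIRST(S) = {x}
FOLLOW(P) = {$}
FOLLOW(S) = {$}
Therefore, FOLLOW(S) = {$}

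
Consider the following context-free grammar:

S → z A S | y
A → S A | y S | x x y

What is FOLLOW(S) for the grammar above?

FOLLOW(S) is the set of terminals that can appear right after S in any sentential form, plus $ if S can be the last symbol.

We compute FOLLOW(S) using the standard algorithm.
FOLLOW(S) starts with {$}.
FIRST(A) = {x, y, z}
FIRST(S) = {y, z}
FOLLOW(A) = {y, z}
FOLLOW(S) = {$, x, y, z}
Therefore, FOLLOW(S) = {$, x, y, z}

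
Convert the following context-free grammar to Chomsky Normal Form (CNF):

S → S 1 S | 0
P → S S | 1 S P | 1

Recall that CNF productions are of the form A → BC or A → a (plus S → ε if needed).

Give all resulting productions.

T1 → 1; S → 0; P → 1; S → S X0; X0 → T1 S; P → S S; P → T1 X1; X1 → S P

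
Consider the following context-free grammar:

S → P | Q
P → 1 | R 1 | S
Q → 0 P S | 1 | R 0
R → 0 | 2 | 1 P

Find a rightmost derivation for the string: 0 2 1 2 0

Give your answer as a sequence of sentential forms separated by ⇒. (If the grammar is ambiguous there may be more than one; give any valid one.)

S ⇒ Q ⇒ 0 P S ⇒ 0 P Q ⇒ 0 P R 0 ⇒ 0 P 2 0 ⇒ 0 R 1 2 0 ⇒ 0 2 1 2 0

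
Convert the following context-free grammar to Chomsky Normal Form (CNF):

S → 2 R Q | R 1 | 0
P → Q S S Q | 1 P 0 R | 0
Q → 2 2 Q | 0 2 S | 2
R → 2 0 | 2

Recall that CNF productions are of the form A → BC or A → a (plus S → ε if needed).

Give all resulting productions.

T2 → 2; T1 → 1; S → 0; T0 → 0; P → 0; Q → 2; R → 2; S → T2 X0; X0 → R Q; S → R T1; P → Q X1; X1 → S X2; X2 → S Q; P → T1 X3; X3 → P X4; X4 → T0 R; Q → T2 X5; X5 → T2 Q; Q → T0 X6; X6 → T2 S; R → T2 T0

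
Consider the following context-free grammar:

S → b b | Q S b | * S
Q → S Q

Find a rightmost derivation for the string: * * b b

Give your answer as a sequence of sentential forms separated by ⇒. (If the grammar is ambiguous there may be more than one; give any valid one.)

S ⇒ * S ⇒ * * S ⇒ * * b b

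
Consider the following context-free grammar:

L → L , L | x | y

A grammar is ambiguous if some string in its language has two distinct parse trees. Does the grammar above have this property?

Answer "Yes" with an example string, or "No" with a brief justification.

Yes - the string 'y , x , y' has two distinct parse trees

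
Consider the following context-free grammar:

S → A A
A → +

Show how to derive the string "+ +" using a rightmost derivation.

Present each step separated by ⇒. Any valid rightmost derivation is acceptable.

S ⇒ A A ⇒ A + ⇒ + +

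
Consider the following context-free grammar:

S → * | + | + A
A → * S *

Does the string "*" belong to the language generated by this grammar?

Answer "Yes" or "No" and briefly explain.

Yes - a valid derivation exists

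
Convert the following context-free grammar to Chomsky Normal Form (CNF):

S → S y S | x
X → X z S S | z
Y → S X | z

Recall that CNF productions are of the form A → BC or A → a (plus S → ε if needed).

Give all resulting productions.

TY → y; S → x; TZ → z; X → z; Y → z; S → S X0; X0 → TY S; X → X X1; X1 → TZ X2; X2 → S S; Y → S X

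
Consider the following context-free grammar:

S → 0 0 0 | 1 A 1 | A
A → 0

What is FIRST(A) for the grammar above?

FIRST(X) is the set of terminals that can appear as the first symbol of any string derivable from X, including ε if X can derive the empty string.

We compute FIRST(A) using the standard algorithm.
FIRST(A) = {0}
FIRST(S) = {0, 1}
Therefore, FIRST(A) = {0}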